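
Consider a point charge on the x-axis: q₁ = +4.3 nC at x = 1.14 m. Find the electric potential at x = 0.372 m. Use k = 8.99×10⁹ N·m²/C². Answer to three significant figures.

Electric potential is a scalar, so the contributions from each charge add algebraically: V = Σ kqᵢ/rᵢ.
V = k[(4.30×10⁻⁹)/(0.768)] = 50.3 V.

50.3 V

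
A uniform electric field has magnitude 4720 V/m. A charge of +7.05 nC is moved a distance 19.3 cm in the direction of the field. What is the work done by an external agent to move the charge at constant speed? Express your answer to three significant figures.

-6.42×10⁻⁶ J

The potential change for a displacement 19.3 cm in the direction of the field is ΔV = −Ed = -911 V.
W_ext = qΔV = -6.42×10⁻⁶ J.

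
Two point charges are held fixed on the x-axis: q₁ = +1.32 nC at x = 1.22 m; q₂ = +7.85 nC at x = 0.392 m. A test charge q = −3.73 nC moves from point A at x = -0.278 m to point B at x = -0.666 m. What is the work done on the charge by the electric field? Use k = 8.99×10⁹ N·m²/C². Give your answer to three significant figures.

The work done by the electric force is W_field = −ΔU = −q(V_B − V_A) = q(V_A − V_B).
At A: distances to the source charges are 1.50 m, 0.670 m; V_A = Σ kqᵢ/rᵢ = 113 V.
At B: distances to the source charges are 1.89 m, 1.06 m; V_B = Σ kqᵢ/rᵢ = 73.0 V.
ΔV = V_B − V_A = -40.3 V.
W_field = −qΔV = −(-3.73×10⁻⁹ C)(-40.3 V) = -1.50×10⁻⁷ J.

-1.50×10⁻⁷ J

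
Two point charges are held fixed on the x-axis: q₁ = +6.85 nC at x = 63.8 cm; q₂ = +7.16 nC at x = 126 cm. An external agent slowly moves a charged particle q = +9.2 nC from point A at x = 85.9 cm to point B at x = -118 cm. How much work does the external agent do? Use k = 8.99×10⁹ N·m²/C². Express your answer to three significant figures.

-3.49×10⁻⁶ J

For quasistatic motion the external work equals the change in potential energy: W_ext = qΔV = q(V_B − V_A).
At A: distances to the source charges are 0.221 m, 0.401 m; V_A = Σ kqᵢ/rᵢ = 439 V.
At B: distances to the source charges are 1.82 m, 2.44 m; V_B = Σ kqᵢ/rᵢ = 60.3 V.
ΔV = V_B − V_A = -379 V.
W_ext = qΔV = (9.20×10⁻⁹ C)(-379 V) = -3.49×10⁻⁶ J.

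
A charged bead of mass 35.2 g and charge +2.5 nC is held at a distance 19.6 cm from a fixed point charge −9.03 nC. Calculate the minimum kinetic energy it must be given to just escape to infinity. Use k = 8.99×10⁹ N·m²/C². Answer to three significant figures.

To just escape, total mechanical energy must reach zero at infinity: ½mv²_min + U = 0, so ½mv²_min = −U = |kQq|/r.
|U| = |kQq|/r = (8.99×10⁹ N·m²/C²)(9.03×10⁻⁹)(2.50×10⁻⁹)/(0.196) = 1.04×10⁻⁶ J.

1.04×10⁻⁶ J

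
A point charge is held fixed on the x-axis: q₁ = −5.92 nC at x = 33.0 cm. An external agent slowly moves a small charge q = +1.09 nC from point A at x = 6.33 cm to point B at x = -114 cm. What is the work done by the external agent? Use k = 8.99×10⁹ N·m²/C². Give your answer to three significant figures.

1.78×10⁻⁷ J

For quasistatic motion the external work equals the change in potential energy: W_ext = qΔV = q(V_B − V_A).
At A: distance to the source charge is 0.267 m; V_A = kq₁/r = -200 V.
At B: distance to the source charge is 1.47 m; V_B = kq₁/r = -36.2 V.
ΔV = V_B − V_A = 163 V.
W_ext = qΔV = (1.09×10⁻⁹ C)(163 V) = 1.78×10⁻⁷ J.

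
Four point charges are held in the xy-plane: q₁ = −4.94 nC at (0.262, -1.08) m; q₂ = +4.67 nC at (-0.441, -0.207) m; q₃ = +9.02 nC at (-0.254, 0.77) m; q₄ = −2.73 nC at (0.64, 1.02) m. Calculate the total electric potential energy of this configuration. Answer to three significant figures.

-2.65×10⁻⁷ J

The work to assemble the configuration equals its total potential energy, U = Σ kqᵢqⱼ/rᵢⱼ over all pairs.
Pair separations: r₁₂ = 1.12 m, r₁₃ = 1.92 m, r₁₄ = 2.13 m, r₂₃ = 0.995 m, r₂₄ = 1.64 m, r₃₄ = 0.928 m.
Summing all 6 pair terms gives U = -2.65×10⁻⁷ J.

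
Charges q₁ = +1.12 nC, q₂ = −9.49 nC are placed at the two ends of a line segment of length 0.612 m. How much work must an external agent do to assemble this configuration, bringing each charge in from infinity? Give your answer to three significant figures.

-1.56×10⁻⁷ J

The work to assemble the configuration equals its total potential energy, U = Σ kqᵢqⱼ/rᵢⱼ over all pairs.
The separation is r = 0.612 m.
U = (-1.56×10⁻⁷) = -1.56×10⁻⁷ J.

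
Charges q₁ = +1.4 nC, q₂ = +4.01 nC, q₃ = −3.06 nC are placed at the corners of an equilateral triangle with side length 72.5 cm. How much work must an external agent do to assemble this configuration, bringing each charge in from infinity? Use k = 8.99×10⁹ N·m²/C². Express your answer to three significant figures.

-1.36×10⁻⁷ J

The work to assemble the configuration equals its total potential energy, U = Σ kqᵢqⱼ/rᵢⱼ over all pairs.
All three pair separations equal the side length, 0.725 m.
U = (6.96×10⁻⁸) + (-5.31×10⁻⁸) + (-1.52×10⁻⁷) = -1.36×10⁻⁷ J.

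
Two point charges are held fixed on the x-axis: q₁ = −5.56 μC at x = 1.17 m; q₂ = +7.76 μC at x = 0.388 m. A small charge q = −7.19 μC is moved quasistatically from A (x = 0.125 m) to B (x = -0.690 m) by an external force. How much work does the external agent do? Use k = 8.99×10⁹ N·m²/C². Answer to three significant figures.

1.29 J

For quasistatic motion the external work equals the change in potential energy: W_ext = qΔV = q(V_B − V_A).
At A: distances to the source charges are 1.04 m, 0.263 m; V_A = Σ kqᵢ/rᵢ = 2.17×10⁵ V.
At B: distances to the source charges are 1.86 m, 1.08 m; V_B = Σ kqᵢ/rᵢ = 3.78×10⁴ V.
ΔV = V_B − V_A = -1.80×10⁵ V.
W_ext = qΔV = (-7.19×10⁻⁶ C)(-1.80×10⁵ V) = 1.29 J.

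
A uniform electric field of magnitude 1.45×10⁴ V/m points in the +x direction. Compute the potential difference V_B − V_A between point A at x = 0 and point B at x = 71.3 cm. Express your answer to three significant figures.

In a uniform field, potential decreases in the direction of E: V_B − V_A = −E·Δx.
V_B − V_A = −(1.45×10⁴ V/m)(0.713 m) = -1.03×10⁴ V.

-1.03×10⁴ V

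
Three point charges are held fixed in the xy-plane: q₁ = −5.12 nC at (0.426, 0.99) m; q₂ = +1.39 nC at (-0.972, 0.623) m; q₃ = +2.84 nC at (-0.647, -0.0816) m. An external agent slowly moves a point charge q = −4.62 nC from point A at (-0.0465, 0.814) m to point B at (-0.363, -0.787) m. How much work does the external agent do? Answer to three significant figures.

For quasistatic motion the external work equals the change in potential energy: W_ext = qΔV = q(V_B − V_A).
At A: distances to the source charges are 0.504 m, 0.945 m, 1.08 m; V_A = Σ kqᵢ/rᵢ = -54.4 V.
At B: distances to the source charges are 1.94 m, 1.54 m, 0.760 m; V_B = Σ kqᵢ/rᵢ = 18.0 V.
ΔV = V_B − V_A = 72.4 V.
W_ext = qΔV = (-4.62×10⁻⁹ C)(72.4 V) = -3.35×10⁻⁷ J.

-3.35×10⁻⁷ J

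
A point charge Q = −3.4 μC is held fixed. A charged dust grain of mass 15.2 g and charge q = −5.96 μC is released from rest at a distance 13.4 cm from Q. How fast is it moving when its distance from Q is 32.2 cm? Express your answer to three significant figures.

Only the electrostatic force acts, so mechanical energy is conserved: ½mv² = U₁ − U₂ = kQq(1/r₁ − 1/r₂).
U₁ − U₂ = (8.99×10⁹ N·m²/C²)(-3.40×10⁻⁶ C)(-5.96×10⁻⁶ C)(1/0.134 − 1/0.322) = 0.794 J.
v = √(2·0.794/0.0152) = 10.2 m/s.

10.2 m/s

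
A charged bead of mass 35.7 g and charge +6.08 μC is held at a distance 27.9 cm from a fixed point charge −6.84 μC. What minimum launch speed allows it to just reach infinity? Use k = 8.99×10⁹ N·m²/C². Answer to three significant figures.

To just escape, total mechanical energy must reach zero at infinity: ½mv²_min + U = 0, so ½mv²_min = −U = |kQq|/r.
|U| = |kQq|/r = (8.99×10⁹ N·m²/C²)(6.84×10⁻⁶)(6.08×10⁻⁶)/(0.279) = 1.34 J.
v_min = √(2|U|/m) = √(2·1.34/0.0357) = 8.66 m/s.

8.66 m/s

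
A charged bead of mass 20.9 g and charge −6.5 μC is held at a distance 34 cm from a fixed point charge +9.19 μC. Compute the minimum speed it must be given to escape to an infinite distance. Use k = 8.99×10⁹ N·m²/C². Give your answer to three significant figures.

12.3 m/s

To just escape, total mechanical energy must reach zero at infinity: ½mv²_min + U = 0, so ½mv²_min = −U = |kQq|/r.
|U| = |kQq|/r = (8.99×10⁹ N·m²/C²)(9.19×10⁻⁶)(6.50×10⁻⁶)/(0.340) = 1.58 J.
v_min = √(2|U|/m) = √(2·1.58/0.0209) = 12.3 m/s.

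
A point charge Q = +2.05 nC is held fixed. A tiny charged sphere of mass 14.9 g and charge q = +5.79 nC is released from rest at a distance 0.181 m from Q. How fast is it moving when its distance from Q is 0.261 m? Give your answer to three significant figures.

4.92×10⁻³ m/s

Only the electrostatic force acts, so mechanical energy is conserved: ½mv² = U₁ − U₂ = kQq(1/r₁ − 1/r₂).
U₁ − U₂ = (8.99×10⁹ N·m²/C²)(2.05×10⁻⁹ C)(5.79×10⁻⁹ C)(1/0.181 − 1/0.261) = 1.81×10⁻⁷ J.
v = √(2·1.81×10⁻⁷/0.0149) = 4.92×10⁻³ m/s.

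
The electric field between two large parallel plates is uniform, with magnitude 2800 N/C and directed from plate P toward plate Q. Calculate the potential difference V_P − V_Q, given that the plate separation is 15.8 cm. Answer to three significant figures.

442 V

In a uniform field, potential decreases in the direction of E: ΔV = −E·d for a displacement d parallel to E.
Going from Q to P is a displacement of 15.8 cm opposite to the field, so V_P − V_Q = +Ed = 442 V.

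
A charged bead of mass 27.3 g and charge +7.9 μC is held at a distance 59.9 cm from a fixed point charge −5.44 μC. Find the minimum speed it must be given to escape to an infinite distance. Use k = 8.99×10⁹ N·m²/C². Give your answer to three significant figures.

6.87 m/s

To just escape, total mechanical energy must reach zero at infinity: ½mv²_min + U = 0, so ½mv²_min = −U = |kQq|/r.
|U| = |kQq|/r = (8.99×10⁹ N·m²/C²)(5.44×10⁻⁶)(7.90×10⁻⁶)/(0.599) = 0.645 J.
v_min = √(2|U|/m) = √(2·0.645/0.0273) = 6.87 m/s.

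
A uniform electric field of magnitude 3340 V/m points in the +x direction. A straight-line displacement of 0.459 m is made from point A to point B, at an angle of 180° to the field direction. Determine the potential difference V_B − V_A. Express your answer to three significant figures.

Only the component of displacement along E changes the potential: ΔV = −E·d·cosθ.
ΔV = −(3340 V/m)(0.459 m)cos180° = 1530 V.

1530 V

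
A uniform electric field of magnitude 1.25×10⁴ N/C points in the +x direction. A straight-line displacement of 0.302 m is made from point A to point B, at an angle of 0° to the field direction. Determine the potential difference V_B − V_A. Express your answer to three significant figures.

-3780 V

Only the component of displacement along E changes the potential: ΔV = −E·d·cosθ.
ΔV = −(1.25×10⁴ V/m)(0.302 m)cos0° = -3780 V.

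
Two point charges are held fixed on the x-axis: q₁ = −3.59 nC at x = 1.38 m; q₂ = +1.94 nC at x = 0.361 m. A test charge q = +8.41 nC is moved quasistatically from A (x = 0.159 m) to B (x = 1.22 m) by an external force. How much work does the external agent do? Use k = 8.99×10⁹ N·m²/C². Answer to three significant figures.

For quasistatic motion the external work equals the change in potential energy: W_ext = qΔV = q(V_B − V_A).
At A: distances to the source charges are 1.22 m, 0.202 m; V_A = Σ kqᵢ/rᵢ = 59.9 V.
At B: distances to the source charges are 0.160 m, 0.859 m; V_B = Σ kqᵢ/rᵢ = -181 V.
ΔV = V_B − V_A = -241 V.
W_ext = qΔV = (8.41×10⁻⁹ C)(-241 V) = -2.03×10⁻⁶ J.

-2.03×10⁻⁶ J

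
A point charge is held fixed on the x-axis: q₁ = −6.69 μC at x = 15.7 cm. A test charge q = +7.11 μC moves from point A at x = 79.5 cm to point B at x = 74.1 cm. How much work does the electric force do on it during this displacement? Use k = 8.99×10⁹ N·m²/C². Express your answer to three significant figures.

The work done by the electric force is W_field = −ΔU = −q(V_B − V_A) = q(V_A − V_B).
At A: distance to the source charge is 0.638 m; V_A = kq₁/r = -9.43×10⁴ V.
At B: distance to the source charge is 0.584 m; V_B = kq₁/r = -1.03×10⁵ V.
ΔV = V_B − V_A = -8720 V.
W_field = −qΔV = −(7.11×10⁻⁶ C)(-8720 V) = 0.0620 J.

0.0620 J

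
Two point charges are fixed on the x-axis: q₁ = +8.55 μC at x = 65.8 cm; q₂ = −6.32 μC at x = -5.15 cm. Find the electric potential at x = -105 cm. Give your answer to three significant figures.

-1.19×10⁴ V

The total potential is the scalar sum of each charge's contribution, V = Σ kqᵢ/rᵢ.
Distances from the field point to each charge: r₁ = 1.71 m, r₂ = 0.999 m.
V = k[(8.55×10⁻⁶)/(1.71) + (-6.32×10⁻⁶)/(0.999)] = -1.19×10⁴ V.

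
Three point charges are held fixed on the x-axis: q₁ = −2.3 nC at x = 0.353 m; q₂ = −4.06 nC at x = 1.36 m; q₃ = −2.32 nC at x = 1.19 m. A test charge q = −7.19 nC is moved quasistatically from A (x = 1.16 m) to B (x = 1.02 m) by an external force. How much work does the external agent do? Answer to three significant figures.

For quasistatic motion the external work equals the change in potential energy: W_ext = qΔV = q(V_B − V_A).
At A: distances to the source charges are 0.807 m, 0.200 m, 0.0300 m; V_A = Σ kqᵢ/rᵢ = -903 V.
At B: distances to the source charges are 0.667 m, 0.340 m, 0.170 m; V_B = Σ kqᵢ/rᵢ = -261 V.
ΔV = V_B − V_A = 642 V.
W_ext = qΔV = (-7.19×10⁻⁹ C)(642 V) = -4.62×10⁻⁶ J.

-4.62×10⁻⁶ J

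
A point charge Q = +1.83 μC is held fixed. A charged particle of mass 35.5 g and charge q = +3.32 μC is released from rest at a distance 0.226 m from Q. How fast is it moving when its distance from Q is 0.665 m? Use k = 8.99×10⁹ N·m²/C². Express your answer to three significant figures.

Only the electrostatic force acts, so mechanical energy is conserved: ½mv² = U₁ − U₂ = kQq(1/r₁ − 1/r₂).
U₁ − U₂ = (8.99×10⁹ N·m²/C²)(1.83×10⁻⁶ C)(3.32×10⁻⁶ C)(1/0.226 − 1/0.665) = 0.160 J.
v = √(2·0.160/0.0355) = 3.00 m/s.

3.00 m/s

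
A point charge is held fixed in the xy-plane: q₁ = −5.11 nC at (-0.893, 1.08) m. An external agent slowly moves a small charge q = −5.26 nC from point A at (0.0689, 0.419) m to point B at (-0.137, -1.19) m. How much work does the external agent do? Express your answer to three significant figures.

For quasistatic motion the external work equals the change in potential energy: W_ext = qΔV = q(V_B − V_A).
At A: distance to the source charge is 1.17 m; V_A = kq₁/r = -39.4 V.
At B: distance to the source charge is 2.39 m; V_B = kq₁/r = -19.2 V.
ΔV = V_B − V_A = 20.2 V.
W_ext = qΔV = (-5.26×10⁻⁹ C)(20.2 V) = -1.06×10⁻⁷ J.

-1.06×10⁻⁷ J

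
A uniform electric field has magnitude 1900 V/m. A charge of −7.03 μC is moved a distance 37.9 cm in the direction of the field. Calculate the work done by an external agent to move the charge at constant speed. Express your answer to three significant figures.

5.06×10⁻³ J

The potential change for a displacement 37.9 cm in the direction of the field is ΔV = −Ed = -720 V.
W_ext = qΔV = 5.06×10⁻³ J.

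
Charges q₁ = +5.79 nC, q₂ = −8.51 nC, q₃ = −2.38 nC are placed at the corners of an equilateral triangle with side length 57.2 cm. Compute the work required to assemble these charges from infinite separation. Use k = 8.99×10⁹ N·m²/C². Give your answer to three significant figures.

The assembly work is the sum of pairwise potential energies, U = Σ_{i<j} kqᵢqⱼ/rᵢⱼ.
All three pair separations equal the side length, 0.572 m.
U = (-7.74×10⁻⁷) + (-2.17×10⁻⁷) + (3.18×10⁻⁷) = -6.73×10⁻⁷ J.

-6.73×10⁻⁷ J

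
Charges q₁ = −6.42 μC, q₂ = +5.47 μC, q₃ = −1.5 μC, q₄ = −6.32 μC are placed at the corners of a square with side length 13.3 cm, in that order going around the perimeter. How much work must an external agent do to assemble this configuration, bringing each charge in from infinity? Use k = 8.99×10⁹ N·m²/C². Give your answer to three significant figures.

-0.737 J

The assembly work is the sum of pairwise potential energies, U = Σ_{i<j} kqᵢqⱼ/rᵢⱼ.
The four side pairs have separation 0.133 m and the two diagonal pairs 0.188 m.
Summing all 6 pair terms gives U = -0.737 J.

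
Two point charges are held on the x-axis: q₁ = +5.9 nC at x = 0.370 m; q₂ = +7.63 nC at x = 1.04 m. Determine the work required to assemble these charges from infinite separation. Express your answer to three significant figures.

6.04×10⁻⁷ J

The work to assemble the configuration equals its total potential energy, U = Σ kqᵢqⱼ/rᵢⱼ over all pairs.
Pair separations: r₁₂ = 0.670 m.
U = (6.04×10⁻⁷) = 6.04×10⁻⁷ J.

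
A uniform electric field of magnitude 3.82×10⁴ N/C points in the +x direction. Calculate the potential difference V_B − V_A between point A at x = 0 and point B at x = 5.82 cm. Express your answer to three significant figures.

-2220 V

In a uniform field, potential decreases in the direction of E: V_B − V_A = −E·Δx.
V_B − V_A = −(3.82×10⁴ V/m)(0.0582 m) = -2220 V.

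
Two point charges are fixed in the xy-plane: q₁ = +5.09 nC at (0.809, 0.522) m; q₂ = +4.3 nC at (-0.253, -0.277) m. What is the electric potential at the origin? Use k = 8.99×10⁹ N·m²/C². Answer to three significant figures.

Electric potential is a scalar, so the contributions from each charge add algebraically: V = Σ kqᵢ/rᵢ.
Distances from the field point to each charge: r₁ = 0.963 m, r₂ = 0.375 m.
V = k[(5.09×10⁻⁹)/(0.963) + (4.30×10⁻⁹)/(0.375)] = 151 V.

151 V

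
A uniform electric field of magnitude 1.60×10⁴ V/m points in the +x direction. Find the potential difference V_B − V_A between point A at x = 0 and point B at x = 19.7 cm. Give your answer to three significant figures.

-3150 V

In a uniform field, potential decreases in the direction of E: V_B − V_A = −E·Δx.
V_B − V_A = −(1.60×10⁴ V/m)(0.197 m) = -3150 V.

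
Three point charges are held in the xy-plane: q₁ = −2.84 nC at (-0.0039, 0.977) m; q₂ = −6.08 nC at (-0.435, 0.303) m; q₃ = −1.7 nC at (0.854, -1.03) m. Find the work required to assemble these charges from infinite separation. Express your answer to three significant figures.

2.64×10⁻⁷ J

The work to assemble the configuration equals its total potential energy, U = Σ kqᵢqⱼ/rᵢⱼ over all pairs.
Pair separations: r₁₂ = 0.800 m, r₁₃ = 2.18 m, r₂₃ = 1.85 m.
U = (1.94×10⁻⁷) + (1.99×10⁻⁸) + (5.01×10⁻⁸) = 2.64×10⁻⁷ J.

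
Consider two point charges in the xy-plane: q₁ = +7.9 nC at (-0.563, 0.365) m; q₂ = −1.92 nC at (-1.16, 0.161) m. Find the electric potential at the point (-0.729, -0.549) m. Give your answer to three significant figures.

55.7 V

Electric potential is a scalar, so the contributions from each charge add algebraically: V = Σ kqᵢ/rᵢ.
Distances from the field point to each charge: r₁ = 0.929 m, r₂ = 0.831 m.
V = k[(7.90×10⁻⁹)/(0.929) + (-1.92×10⁻⁹)/(0.831)] = 55.7 V.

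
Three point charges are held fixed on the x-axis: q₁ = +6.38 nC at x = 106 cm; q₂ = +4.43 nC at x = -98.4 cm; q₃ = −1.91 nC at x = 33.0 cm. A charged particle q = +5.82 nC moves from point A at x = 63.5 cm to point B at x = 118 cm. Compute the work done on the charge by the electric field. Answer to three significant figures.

The work done by the electric force is W_field = −ΔU = −q(V_B − V_A) = q(V_A − V_B).
At A: distances to the source charges are 0.425 m, 1.62 m, 0.305 m; V_A = Σ kqᵢ/rᵢ = 103 V.
At B: distances to the source charges are 0.120 m, 2.16 m, 0.850 m; V_B = Σ kqᵢ/rᵢ = 476 V.
ΔV = V_B − V_A = 373 V.
W_field = −qΔV = −(5.82×10⁻⁹ C)(373 V) = -2.17×10⁻⁶ J.

-2.17×10⁻⁶ J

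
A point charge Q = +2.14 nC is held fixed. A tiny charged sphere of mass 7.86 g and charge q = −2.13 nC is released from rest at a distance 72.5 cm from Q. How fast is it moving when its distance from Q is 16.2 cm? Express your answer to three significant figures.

7.07×10⁻³ m/s

Only the electrostatic force acts, so mechanical energy is conserved: ½mv² = U₁ − U₂ = kQq(1/r₁ − 1/r₂).
U₁ − U₂ = (8.99×10⁹ N·m²/C²)(2.14×10⁻⁹ C)(-2.13×10⁻⁹ C)(1/0.725 − 1/0.162) = 1.96×10⁻⁷ J.
v = √(2·1.96×10⁻⁷/7.86×10⁻³) = 7.07×10⁻³ m/s.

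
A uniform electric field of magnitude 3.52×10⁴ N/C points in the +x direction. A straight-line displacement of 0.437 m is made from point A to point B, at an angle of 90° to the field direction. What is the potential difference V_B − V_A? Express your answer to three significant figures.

Only the component of displacement along E changes the potential: ΔV = −E·d·cosθ.
ΔV = −(3.52×10⁴ V/m)(0.437 m)cos90° = 0 V.

0 V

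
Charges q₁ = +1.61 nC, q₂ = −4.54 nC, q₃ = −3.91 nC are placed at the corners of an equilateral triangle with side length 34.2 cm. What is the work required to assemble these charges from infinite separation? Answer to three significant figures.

The work to assemble the configuration equals its total potential energy, U = Σ kqᵢqⱼ/rᵢⱼ over all pairs.
All three pair separations equal the side length, 0.342 m.
U = (-1.92×10⁻⁷) + (-1.65×10⁻⁷) + (4.67×10⁻⁷) = 1.09×10⁻⁷ J.

1.09×10⁻⁷ J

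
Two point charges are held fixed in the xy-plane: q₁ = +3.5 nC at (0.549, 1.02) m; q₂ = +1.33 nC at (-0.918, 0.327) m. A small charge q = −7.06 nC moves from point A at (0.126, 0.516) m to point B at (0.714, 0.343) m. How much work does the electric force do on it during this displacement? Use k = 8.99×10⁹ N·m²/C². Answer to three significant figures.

The work done by the electric force is W_field = −ΔU = −q(V_B − V_A) = q(V_A − V_B).
At A: distances to the source charges are 0.658 m, 1.06 m; V_A = Σ kqᵢ/rᵢ = 59.1 V.
At B: distances to the source charges are 0.697 m, 1.63 m; V_B = Σ kqᵢ/rᵢ = 52.5 V.
ΔV = V_B − V_A = -6.61 V.
W_field = −qΔV = −(-7.06×10⁻⁹ C)(-6.61 V) = -4.67×10⁻⁸ J.

-4.67×10⁻⁸ J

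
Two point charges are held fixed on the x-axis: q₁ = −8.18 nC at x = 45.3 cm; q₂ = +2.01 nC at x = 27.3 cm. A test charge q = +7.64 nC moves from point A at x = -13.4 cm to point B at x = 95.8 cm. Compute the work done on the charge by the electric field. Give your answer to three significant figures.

The work done by the electric force is W_field = −ΔU = −q(V_B − V_A) = q(V_A − V_B).
At A: distances to the source charges are 0.587 m, 0.407 m; V_A = Σ kqᵢ/rᵢ = -80.9 V.
At B: distances to the source charges are 0.505 m, 0.685 m; V_B = Σ kqᵢ/rᵢ = -119 V.
ΔV = V_B − V_A = -38.4 V.
W_field = −qΔV = −(7.64×10⁻⁹ C)(-38.4 V) = 2.93×10⁻⁷ J.

2.93×10⁻⁷ J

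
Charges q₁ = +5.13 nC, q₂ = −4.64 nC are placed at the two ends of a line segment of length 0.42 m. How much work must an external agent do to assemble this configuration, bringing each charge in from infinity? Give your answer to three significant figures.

-5.10×10⁻⁷ J

The work to assemble the configuration equals its total potential energy, U = Σ kqᵢqⱼ/rᵢⱼ over all pairs.
The separation is r = 0.420 m.
U = (-5.10×10⁻⁷) = -5.10×10⁻⁷ J.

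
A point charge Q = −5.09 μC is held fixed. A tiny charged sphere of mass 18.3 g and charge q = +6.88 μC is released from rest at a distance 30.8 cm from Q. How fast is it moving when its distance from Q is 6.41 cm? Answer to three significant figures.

Only the electrostatic force acts, so mechanical energy is conserved: ½mv² = U₁ − U₂ = kQq(1/r₁ − 1/r₂).
U₁ − U₂ = (8.99×10⁹ N·m²/C²)(-5.09×10⁻⁶ C)(6.88×10⁻⁶ C)(1/0.308 − 1/0.0641) = 3.89 J.
v = √(2·3.89/0.0183) = 20.6 m/s.

20.6 m/s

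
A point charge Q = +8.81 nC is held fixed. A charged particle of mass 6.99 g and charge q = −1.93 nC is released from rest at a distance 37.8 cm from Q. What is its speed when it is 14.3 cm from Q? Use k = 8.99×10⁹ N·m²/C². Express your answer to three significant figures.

0.0138 m/s

Only the electrostatic force acts, so mechanical energy is conserved: ½mv² = U₁ − U₂ = kQq(1/r₁ − 1/r₂).
U₁ − U₂ = (8.99×10⁹ N·m²/C²)(8.81×10⁻⁹ C)(-1.93×10⁻⁹ C)(1/0.378 − 1/0.143) = 6.65×10⁻⁷ J.
v = √(2·6.65×10⁻⁷/6.99×10⁻³) = 0.0138 m/s.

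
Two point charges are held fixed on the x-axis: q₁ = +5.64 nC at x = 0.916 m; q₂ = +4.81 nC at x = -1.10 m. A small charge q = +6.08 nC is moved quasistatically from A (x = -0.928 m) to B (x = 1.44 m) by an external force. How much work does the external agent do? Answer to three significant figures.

For quasistatic motion the external work equals the change in potential energy: W_ext = qΔV = q(V_B − V_A).
At A: distances to the source charges are 1.84 m, 0.172 m; V_A = Σ kqᵢ/rᵢ = 279 V.
At B: distances to the source charges are 0.524 m, 2.54 m; V_B = Σ kqᵢ/rᵢ = 114 V.
ΔV = V_B − V_A = -165 V.
W_ext = qΔV = (6.08×10⁻⁹ C)(-165 V) = -1.00×10⁻⁶ J.

-1.00×10⁻⁶ J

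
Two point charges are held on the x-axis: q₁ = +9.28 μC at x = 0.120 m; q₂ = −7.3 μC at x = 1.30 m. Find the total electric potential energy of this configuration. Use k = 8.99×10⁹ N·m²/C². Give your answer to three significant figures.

-0.516 J

The work to assemble the configuration equals its total potential energy, U = Σ kqᵢqⱼ/rᵢⱼ over all pairs.
Pair separations: r₁₂ = 1.18 m.
U = (-0.516) = -0.516 J.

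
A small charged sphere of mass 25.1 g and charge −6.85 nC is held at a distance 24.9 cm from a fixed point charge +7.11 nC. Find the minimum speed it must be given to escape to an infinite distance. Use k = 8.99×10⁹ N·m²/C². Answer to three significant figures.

0.0118 m/s

To just escape, total mechanical energy must reach zero at infinity: ½mv²_min + U = 0, so ½mv²_min = −U = |kQq|/r.
|U| = |kQq|/r = (8.99×10⁹ N·m²/C²)(7.11×10⁻⁹)(6.85×10⁻⁹)/(0.249) = 1.76×10⁻⁶ J.
v_min = √(2|U|/m) = √(2·1.76×10⁻⁶/0.0251) = 0.0118 m/s.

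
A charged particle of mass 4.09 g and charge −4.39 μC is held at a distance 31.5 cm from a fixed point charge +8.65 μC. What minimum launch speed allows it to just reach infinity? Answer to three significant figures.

23.0 m/s

To just escape, total mechanical energy must reach zero at infinity: ½mv²_min + U = 0, so ½mv²_min = −U = |kQq|/r.
|U| = |kQq|/r = (8.99×10⁹ N·m²/C²)(8.65×10⁻⁶)(4.39×10⁻⁶)/(0.315) = 1.08 J.
v_min = √(2|U|/m) = √(2·1.08/4.09×10⁻³) = 23.0 m/s.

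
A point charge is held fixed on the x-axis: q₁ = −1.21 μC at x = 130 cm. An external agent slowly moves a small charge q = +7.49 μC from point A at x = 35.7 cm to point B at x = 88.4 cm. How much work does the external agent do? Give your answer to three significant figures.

For quasistatic motion the external work equals the change in potential energy: W_ext = qΔV = q(V_B − V_A).
At A: distance to the source charge is 0.943 m; V_A = kq₁/r = -1.15×10⁴ V.
At B: distance to the source charge is 0.416 m; V_B = kq₁/r = -2.61×10⁴ V.
ΔV = V_B − V_A = -1.46×10⁴ V.
W_ext = qΔV = (7.49×10⁻⁶ C)(-1.46×10⁴ V) = -0.109 J.

-0.109 J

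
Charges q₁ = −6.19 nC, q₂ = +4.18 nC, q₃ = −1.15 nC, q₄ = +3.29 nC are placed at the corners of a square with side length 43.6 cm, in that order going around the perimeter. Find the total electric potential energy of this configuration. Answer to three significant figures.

The work to assemble the configuration equals its total potential energy, U = Σ kqᵢqⱼ/rᵢⱼ over all pairs.
The four side pairs have separation 0.436 m and the two diagonal pairs 0.617 m.
Summing all 6 pair terms gives U = -8.26×10⁻⁷ J.

-8.26×10⁻⁷ J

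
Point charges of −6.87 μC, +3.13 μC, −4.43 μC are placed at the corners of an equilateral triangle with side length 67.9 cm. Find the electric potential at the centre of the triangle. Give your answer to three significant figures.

The total potential is the scalar sum of each charge's contribution, V = Σ kqᵢ/rᵢ.
The distance from each vertex to the centroid is a/√3 = 0.392 m.
V = k[(-6.87×10⁻⁶)/(0.392) + (3.13×10⁻⁶)/(0.392) + (-4.43×10⁻⁶)/(0.392)] = -1.87×10⁵ V.

-1.87×10⁵ V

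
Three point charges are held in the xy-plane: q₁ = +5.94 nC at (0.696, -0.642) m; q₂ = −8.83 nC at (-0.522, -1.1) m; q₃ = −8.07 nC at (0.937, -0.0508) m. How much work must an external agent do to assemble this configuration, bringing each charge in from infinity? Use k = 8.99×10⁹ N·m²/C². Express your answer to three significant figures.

-6.81×10⁻⁷ J

The work to assemble the configuration equals its total potential energy, U = Σ kqᵢqⱼ/rᵢⱼ over all pairs.
Pair separations: r₁₂ = 1.30 m, r₁₃ = 0.638 m, r₂₃ = 1.80 m.
U = (-3.62×10⁻⁷) + (-6.75×10⁻⁷) + (3.56×10⁻⁷) = -6.81×10⁻⁷ J.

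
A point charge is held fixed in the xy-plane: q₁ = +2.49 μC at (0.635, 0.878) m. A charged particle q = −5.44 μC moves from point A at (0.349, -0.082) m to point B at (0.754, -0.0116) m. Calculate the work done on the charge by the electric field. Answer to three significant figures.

0.0141 J

The work done by the electric force is W_field = −ΔU = −q(V_B − V_A) = q(V_A − V_B).
At A: distance to the source charge is 1.00 m; V_A = kq₁/r = 2.23×10⁴ V.
At B: distance to the source charge is 0.898 m; V_B = kq₁/r = 2.49×10⁴ V.
ΔV = V_B − V_A = 2590 V.
W_field = −qΔV = −(-5.44×10⁻⁶ C)(2590 V) = 0.0141 J.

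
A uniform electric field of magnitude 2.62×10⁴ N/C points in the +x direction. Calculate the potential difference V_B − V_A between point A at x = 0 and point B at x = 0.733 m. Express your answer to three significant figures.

-1.92×10⁴ V

In a uniform field, potential decreases in the direction of E: V_B − V_A = −E·Δx.
V_B − V_A = −(2.62×10⁴ V/m)(0.733 m) = -1.92×10⁴ V.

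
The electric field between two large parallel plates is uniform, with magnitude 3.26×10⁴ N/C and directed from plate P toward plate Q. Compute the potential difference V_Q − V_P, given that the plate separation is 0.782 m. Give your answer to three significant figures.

-2.55×10⁴ V

In a uniform field, potential decreases in the direction of E: ΔV = −E·d for a displacement d parallel to E.
Going from P to Q is a displacement of 0.782 m along the field, so V_Q − V_P = −Ed = -2.55×10⁴ V.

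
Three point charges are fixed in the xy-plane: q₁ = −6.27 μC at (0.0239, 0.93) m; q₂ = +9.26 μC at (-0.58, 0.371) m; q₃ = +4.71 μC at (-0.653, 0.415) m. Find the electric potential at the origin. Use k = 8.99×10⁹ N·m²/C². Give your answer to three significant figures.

1.15×10⁵ V

The total potential is the scalar sum of each charge's contribution, V = Σ kqᵢ/rᵢ.
Distances from the field point to each charge: r₁ = 0.930 m, r₂ = 0.689 m, r₃ = 0.774 m.
V = k[(-6.27×10⁻⁶)/(0.930) + (9.26×10⁻⁶)/(0.689) + (4.71×10⁻⁶)/(0.774)] = 1.15×10⁵ V.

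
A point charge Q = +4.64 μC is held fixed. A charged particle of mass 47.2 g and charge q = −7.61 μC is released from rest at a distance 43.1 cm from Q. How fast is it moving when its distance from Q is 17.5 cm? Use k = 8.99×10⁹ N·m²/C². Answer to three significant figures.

6.76 m/s

Only the electrostatic force acts, so mechanical energy is conserved: ½mv² = U₁ − U₂ = kQq(1/r₁ − 1/r₂).
U₁ − U₂ = (8.99×10⁹ N·m²/C²)(4.64×10⁻⁶ C)(-7.61×10⁻⁶ C)(1/0.431 − 1/0.175) = 1.08 J.
v = √(2·1.08/0.0472) = 6.76 m/s.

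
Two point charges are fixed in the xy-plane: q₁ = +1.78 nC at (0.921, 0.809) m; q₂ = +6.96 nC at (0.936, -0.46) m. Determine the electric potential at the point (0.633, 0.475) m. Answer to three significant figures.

99.9 V

The total potential is the scalar sum of each charge's contribution, V = Σ kqᵢ/rᵢ.
Distances from the field point to each charge: r₁ = 0.441 m, r₂ = 0.983 m.
V = k[(1.78×10⁻⁹)/(0.441) + (6.96×10⁻⁹)/(0.983)] = 99.9 V.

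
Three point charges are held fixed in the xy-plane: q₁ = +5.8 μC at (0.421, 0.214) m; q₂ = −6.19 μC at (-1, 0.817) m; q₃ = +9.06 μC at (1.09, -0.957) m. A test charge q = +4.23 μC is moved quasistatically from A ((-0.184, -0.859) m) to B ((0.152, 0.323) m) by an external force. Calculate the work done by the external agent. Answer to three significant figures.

For quasistatic motion the external work equals the change in potential energy: W_ext = qΔV = q(V_B − V_A).
At A: distances to the source charges are 1.23 m, 1.86 m, 1.28 m; V_A = Σ kqᵢ/rᵢ = 7.62×10⁴ V.
At B: distances to the source charges are 0.290 m, 1.25 m, 1.59 m; V_B = Σ kqᵢ/rᵢ = 1.87×10⁵ V.
ΔV = V_B − V_A = 1.10×10⁵ V.
W_ext = qΔV = (4.23×10⁻⁶ C)(1.10×10⁵ V) = 0.467 J.

0.467 J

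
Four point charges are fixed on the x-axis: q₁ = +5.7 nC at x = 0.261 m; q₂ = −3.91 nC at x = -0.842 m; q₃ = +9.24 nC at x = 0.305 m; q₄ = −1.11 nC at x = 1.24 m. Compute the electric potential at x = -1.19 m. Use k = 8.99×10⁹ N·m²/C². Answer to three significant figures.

-14.2 V

Electric potential is a scalar, so the contributions from each charge add algebraically: V = Σ kqᵢ/rᵢ.
Distances from the field point to each charge: r₁ = 1.45 m, r₂ = 0.348 m, r₃ = 1.49 m, r₄ = 2.43 m.
V = k[(5.70×10⁻⁹)/(1.45) + (-3.91×10⁻⁹)/(0.348) + (9.24×10⁻⁹)/(1.49) + (-1.11×10⁻⁹)/(2.43)] = -14.2 V.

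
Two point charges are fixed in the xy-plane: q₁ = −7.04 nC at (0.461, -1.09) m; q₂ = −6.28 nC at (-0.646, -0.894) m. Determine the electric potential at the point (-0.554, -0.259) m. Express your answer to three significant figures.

The total potential is the scalar sum of each charge's contribution, V = Σ kqᵢ/rᵢ.
Distances from the field point to each charge: r₁ = 1.31 m, r₂ = 0.642 m.
V = k[(-7.04×10⁻⁹)/(1.31) + (-6.28×10⁻⁹)/(0.642)] = -136 V.

-136 V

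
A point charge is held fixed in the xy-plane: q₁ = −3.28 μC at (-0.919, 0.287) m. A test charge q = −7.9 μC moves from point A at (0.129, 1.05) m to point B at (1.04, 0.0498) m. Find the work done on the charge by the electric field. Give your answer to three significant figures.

0.0616 J

The work done by the electric force is W_field = −ΔU = −q(V_B − V_A) = q(V_A − V_B).
At A: distance to the source charge is 1.30 m; V_A = kq₁/r = -2.27×10⁴ V.
At B: distance to the source charge is 1.97 m; V_B = kq₁/r = -1.49×10⁴ V.
ΔV = V_B − V_A = 7800 V.
W_field = −qΔV = −(-7.90×10⁻⁶ C)(7800 V) = 0.0616 J.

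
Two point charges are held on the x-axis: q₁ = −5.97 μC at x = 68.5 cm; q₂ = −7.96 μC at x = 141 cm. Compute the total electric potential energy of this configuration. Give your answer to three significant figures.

The work to assemble the configuration equals its total potential energy, U = Σ kqᵢqⱼ/rᵢⱼ over all pairs.
Pair separations: r₁₂ = 0.725 m.
U = (0.589) = 0.589 J.

0.589 J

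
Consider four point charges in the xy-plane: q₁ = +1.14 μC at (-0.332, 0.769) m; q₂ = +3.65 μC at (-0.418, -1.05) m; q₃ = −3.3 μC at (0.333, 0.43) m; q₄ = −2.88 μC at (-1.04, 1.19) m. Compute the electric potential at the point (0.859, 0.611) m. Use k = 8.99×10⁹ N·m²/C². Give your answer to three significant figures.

-4.22×10⁴ V

The total potential is the scalar sum of each charge's contribution, V = Σ kqᵢ/rᵢ.
Distances from the field point to each charge: r₁ = 1.20 m, r₂ = 2.10 m, r₃ = 0.556 m, r₄ = 1.99 m.
V = k[(1.14×10⁻⁶)/(1.20) + (3.65×10⁻⁶)/(2.10) + (-3.30×10⁻⁶)/(0.556) + (-2.88×10⁻⁶)/(1.99)] = -4.22×10⁴ V.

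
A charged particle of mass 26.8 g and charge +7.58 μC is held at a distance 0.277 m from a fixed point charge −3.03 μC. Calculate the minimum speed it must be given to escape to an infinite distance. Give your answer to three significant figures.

To just escape, total mechanical energy must reach zero at infinity: ½mv²_min + U = 0, so ½mv²_min = −U = |kQq|/r.
|U| = |kQq|/r = (8.99×10⁹ N·m²/C²)(3.03×10⁻⁶)(7.58×10⁻⁶)/(0.277) = 0.745 J.
v_min = √(2|U|/m) = √(2·0.745/0.0268) = 7.46 m/s.

7.46 m/s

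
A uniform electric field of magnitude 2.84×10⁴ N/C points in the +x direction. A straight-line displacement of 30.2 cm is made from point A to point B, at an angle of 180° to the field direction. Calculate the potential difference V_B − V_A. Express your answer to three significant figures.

Only the component of displacement along E changes the potential: ΔV = −E·d·cosθ.
ΔV = −(2.84×10⁴ V/m)(0.302 m)cos180° = 8580 V.

8580 V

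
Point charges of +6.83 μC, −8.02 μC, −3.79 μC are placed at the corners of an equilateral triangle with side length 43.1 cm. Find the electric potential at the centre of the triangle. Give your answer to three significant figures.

-1.80×10⁵ V

The total potential is the scalar sum of each charge's contribution, V = Σ kqᵢ/rᵢ.
The distance from each vertex to the centroid is a/√3 = 0.249 m.
V = k[(6.83×10⁻⁶)/(0.249) + (-8.02×10⁻⁶)/(0.249) + (-3.79×10⁻⁶)/(0.249)] = -1.80×10⁵ V.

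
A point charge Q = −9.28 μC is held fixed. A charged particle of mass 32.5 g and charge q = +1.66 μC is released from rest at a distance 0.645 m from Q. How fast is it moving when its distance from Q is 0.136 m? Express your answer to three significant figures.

Only the electrostatic force acts, so mechanical energy is conserved: ½mv² = U₁ − U₂ = kQq(1/r₁ − 1/r₂).
U₁ − U₂ = (8.99×10⁹ N·m²/C²)(-9.28×10⁻⁶ C)(1.66×10⁻⁶ C)(1/0.645 − 1/0.136) = 0.804 J.
v = √(2·0.804/0.0325) = 7.03 m/s.

7.03 m/s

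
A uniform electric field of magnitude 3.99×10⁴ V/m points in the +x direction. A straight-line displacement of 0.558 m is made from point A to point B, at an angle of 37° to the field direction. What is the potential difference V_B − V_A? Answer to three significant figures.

Only the component of displacement along E changes the potential: ΔV = −E·d·cosθ.
ΔV = −(3.99×10⁴ V/m)(0.558 m)cos37° = -1.78×10⁴ V.

-1.78×10⁴ V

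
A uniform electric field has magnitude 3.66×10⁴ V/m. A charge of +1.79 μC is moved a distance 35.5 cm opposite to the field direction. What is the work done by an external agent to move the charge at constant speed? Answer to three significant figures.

The potential change for a displacement 35.5 cm opposite to the field direction is ΔV = +Ed = 1.30×10⁴ V.
W_ext = qΔV = 0.0233 J.

0.0233 J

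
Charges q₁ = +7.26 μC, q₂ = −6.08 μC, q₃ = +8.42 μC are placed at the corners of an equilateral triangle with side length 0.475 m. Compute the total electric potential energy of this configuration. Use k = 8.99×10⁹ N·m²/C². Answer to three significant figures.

The assembly work is the sum of pairwise potential energies, U = Σ_{i<j} kqᵢqⱼ/rᵢⱼ.
All three pair separations equal the side length, 0.475 m.
U = (-0.835) + (1.16) + (-0.969) = -0.647 J.

-0.647 J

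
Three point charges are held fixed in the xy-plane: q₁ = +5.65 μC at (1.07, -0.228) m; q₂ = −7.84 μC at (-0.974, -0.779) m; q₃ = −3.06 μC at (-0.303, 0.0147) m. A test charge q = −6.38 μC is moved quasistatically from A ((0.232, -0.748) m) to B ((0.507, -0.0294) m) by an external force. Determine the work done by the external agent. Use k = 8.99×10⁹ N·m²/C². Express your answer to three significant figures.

For quasistatic motion the external work equals the change in potential energy: W_ext = qΔV = q(V_B − V_A).
At A: distances to the source charges are 0.986 m, 1.21 m, 0.932 m; V_A = Σ kqᵢ/rᵢ = -3.64×10⁴ V.
At B: distances to the source charges are 0.597 m, 1.66 m, 0.811 m; V_B = Σ kqᵢ/rᵢ = 8710 V.
ΔV = V_B − V_A = 4.52×10⁴ V.
W_ext = qΔV = (-6.38×10⁻⁶ C)(4.52×10⁴ V) = -0.288 J.

-0.288 J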